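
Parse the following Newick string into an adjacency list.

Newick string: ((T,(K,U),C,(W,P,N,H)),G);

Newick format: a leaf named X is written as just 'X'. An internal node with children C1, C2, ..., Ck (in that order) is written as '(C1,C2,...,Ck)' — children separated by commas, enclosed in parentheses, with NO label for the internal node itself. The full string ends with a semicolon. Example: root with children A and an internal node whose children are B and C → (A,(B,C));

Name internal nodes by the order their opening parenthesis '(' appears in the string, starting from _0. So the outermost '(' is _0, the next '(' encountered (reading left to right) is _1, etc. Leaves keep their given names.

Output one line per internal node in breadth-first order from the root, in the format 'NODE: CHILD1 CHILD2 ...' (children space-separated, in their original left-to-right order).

Answer: _0: _1 G
_1: T _2 C _3
_2: K U
_3: W P N H

Derivation:
Input: ((T,(K,U),C,(W,P,N,H)),G);
Scanning left-to-right, naming '(' by encounter order:
  pos 0: '(' -> open internal node _0 (depth 1)
  pos 1: '(' -> open internal node _1 (depth 2)
  pos 4: '(' -> open internal node _2 (depth 3)
  pos 8: ')' -> close internal node _2 (now at depth 2)
  pos 12: '(' -> open internal node _3 (depth 3)
  pos 20: ')' -> close internal node _3 (now at depth 2)
  pos 21: ')' -> close internal node _1 (now at depth 1)
  pos 24: ')' -> close internal node _0 (now at depth 0)
Total internal nodes: 4
BFS adjacency from root:
  _0: _1 G
  _1: T _2 C _3
  _2: K U
  _3: W P N H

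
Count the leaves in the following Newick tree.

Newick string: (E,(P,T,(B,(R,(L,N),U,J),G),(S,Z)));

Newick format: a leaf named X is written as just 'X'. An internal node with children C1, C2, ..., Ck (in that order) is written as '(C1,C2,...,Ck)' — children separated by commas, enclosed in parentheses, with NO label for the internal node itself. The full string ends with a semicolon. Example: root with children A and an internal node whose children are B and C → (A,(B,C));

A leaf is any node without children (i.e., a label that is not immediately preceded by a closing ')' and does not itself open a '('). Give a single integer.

Answer: 12

Derivation:
Newick: (E,(P,T,(B,(R,(L,N),U,J),G),(S,Z)));
Scan left-to-right; a leaf is any maximal label run not followed by '(':
  pos 1: leaf 'E' → count = 1
  pos 4: leaf 'P' → count = 2
  pos 6: leaf 'T' → count = 3
  pos 9: leaf 'B' → count = 4
  pos 12: leaf 'R' → count = 5
  pos 15: leaf 'L' → count = 6
  pos 17: leaf 'N' → count = 7
  pos 20: leaf 'U' → count = 8
  pos 22: leaf 'J' → count = 9
  pos 25: leaf 'G' → count = 10
  pos 29: leaf 'S' → count = 11
  pos 31: leaf 'Z' → count = 12
Total leaves: 12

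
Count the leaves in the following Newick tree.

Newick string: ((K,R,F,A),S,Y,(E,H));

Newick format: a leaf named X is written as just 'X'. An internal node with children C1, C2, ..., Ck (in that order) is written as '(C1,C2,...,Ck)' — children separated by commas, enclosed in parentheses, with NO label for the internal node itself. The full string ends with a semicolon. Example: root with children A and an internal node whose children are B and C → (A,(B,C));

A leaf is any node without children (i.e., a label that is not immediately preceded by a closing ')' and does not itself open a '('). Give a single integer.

Newick: ((K,R,F,A),S,Y,(E,H));
Scan left-to-right; a leaf is any maximal label run not followed by '(':
  pos 2: leaf 'K' → count = 1
  pos 4: leaf 'R' → count = 2
  pos 6: leaf 'F' → count = 3
  pos 8: leaf 'A' → count = 4
  pos 11: leaf 'S' → count = 5
  pos 13: leaf 'Y' → count = 6
  pos 16: leaf 'E' → count = 7
  pos 18: leaf 'H' → count = 8
Total leaves: 8

Answer: 8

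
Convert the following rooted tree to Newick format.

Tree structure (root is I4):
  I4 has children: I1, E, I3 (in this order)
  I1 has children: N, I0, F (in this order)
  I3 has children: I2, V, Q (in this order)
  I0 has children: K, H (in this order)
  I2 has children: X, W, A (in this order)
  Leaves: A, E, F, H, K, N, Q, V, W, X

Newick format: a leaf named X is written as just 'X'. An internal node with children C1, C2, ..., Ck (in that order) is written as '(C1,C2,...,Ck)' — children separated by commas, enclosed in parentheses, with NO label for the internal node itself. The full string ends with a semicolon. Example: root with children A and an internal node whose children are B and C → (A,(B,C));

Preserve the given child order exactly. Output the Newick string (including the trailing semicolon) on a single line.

Answer: ((N,(K,H),F),E,((X,W,A),V,Q));

Derivation:
internal I4 with children ['I1', 'E', 'I3']
  internal I1 with children ['N', 'I0', 'F']
    leaf 'N' → 'N'
    internal I0 with children ['K', 'H']
      leaf 'K' → 'K'
      leaf 'H' → 'H'
    → '(K,H)'
    leaf 'F' → 'F'
  → '(N,(K,H),F)'
  leaf 'E' → 'E'
  internal I3 with children ['I2', 'V', 'Q']
    internal I2 with children ['X', 'W', 'A']
      leaf 'X' → 'X'
      leaf 'W' → 'W'
      leaf 'A' → 'A'
    → '(X,W,A)'
    leaf 'V' → 'V'
    leaf 'Q' → 'Q'
  → '((X,W,A),V,Q)'
→ '((N,(K,H),F),E,((X,W,A),V,Q))'
Final: ((N,(K,H),F),E,((X,W,A),V,Q));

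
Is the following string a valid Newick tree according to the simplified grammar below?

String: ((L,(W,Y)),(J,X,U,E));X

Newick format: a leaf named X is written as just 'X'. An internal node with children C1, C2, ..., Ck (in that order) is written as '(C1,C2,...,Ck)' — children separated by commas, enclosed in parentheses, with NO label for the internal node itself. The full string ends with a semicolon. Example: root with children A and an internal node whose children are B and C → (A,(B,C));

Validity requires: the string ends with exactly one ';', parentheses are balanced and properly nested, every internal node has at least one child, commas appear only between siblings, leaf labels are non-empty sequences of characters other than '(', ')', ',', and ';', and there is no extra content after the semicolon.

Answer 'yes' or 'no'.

Answer: no

Derivation:
Input: ((L,(W,Y)),(J,X,U,E));X
Paren balance: 4 '(' vs 4 ')' OK
Ends with single ';': False
Full parse: FAILS (must end with ;)
Valid: False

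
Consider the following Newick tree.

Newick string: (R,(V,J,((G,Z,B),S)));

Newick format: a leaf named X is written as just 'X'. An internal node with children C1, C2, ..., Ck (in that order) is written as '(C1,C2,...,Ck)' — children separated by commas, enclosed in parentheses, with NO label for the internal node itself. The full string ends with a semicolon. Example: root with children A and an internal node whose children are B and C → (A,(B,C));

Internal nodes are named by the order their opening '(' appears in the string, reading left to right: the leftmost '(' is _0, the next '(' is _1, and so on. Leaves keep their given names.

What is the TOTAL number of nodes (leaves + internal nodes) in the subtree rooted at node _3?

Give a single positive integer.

Newick: (R,(V,J,((G,Z,B),S)));
Locate _3: it is the '(' at position 9 (the 4th '(' reading left to right).
Query: subtree rooted at _3
_3: subtree_size = 1 + 3
  G: subtree_size = 1 + 0
  Z: subtree_size = 1 + 0
  B: subtree_size = 1 + 0
Total subtree size of _3: 4

Answer: 4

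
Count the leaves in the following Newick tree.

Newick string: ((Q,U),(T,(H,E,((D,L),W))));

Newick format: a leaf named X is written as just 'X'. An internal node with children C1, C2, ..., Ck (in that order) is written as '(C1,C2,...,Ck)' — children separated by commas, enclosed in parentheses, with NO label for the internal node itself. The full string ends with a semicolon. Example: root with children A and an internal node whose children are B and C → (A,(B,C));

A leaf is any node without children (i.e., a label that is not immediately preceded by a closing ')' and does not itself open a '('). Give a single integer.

Newick: ((Q,U),(T,(H,E,((D,L),W))));
Scan left-to-right; a leaf is any maximal label run not followed by '(':
  pos 2: leaf 'Q' → count = 1
  pos 4: leaf 'U' → count = 2
  pos 8: leaf 'T' → count = 3
  pos 11: leaf 'H' → count = 4
  pos 13: leaf 'E' → count = 5
  pos 17: leaf 'D' → count = 6
  pos 19: leaf 'L' → count = 7
  pos 22: leaf 'W' → count = 8
Total leaves: 8

Answer: 8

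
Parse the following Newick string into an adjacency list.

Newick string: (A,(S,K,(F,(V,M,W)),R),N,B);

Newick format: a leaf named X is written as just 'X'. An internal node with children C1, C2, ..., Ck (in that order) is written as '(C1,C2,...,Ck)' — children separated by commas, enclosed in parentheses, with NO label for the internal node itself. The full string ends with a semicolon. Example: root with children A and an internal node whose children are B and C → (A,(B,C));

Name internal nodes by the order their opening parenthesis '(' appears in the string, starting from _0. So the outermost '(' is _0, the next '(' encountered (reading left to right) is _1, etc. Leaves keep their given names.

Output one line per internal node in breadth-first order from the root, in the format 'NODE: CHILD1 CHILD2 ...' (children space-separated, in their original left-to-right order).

Answer: _0: A _1 N B
_1: S K _2 R
_2: F _3
_3: V M W

Derivation:
Input: (A,(S,K,(F,(V,M,W)),R),N,B);
Scanning left-to-right, naming '(' by encounter order:
  pos 0: '(' -> open internal node _0 (depth 1)
  pos 3: '(' -> open internal node _1 (depth 2)
  pos 8: '(' -> open internal node _2 (depth 3)
  pos 11: '(' -> open internal node _3 (depth 4)
  pos 17: ')' -> close internal node _3 (now at depth 3)
  pos 18: ')' -> close internal node _2 (now at depth 2)
  pos 21: ')' -> close internal node _1 (now at depth 1)
  pos 26: ')' -> close internal node _0 (now at depth 0)
Total internal nodes: 4
BFS adjacency from root:
  _0: A _1 N B
  _1: S K _2 R
  _2: F _3
  _3: V M W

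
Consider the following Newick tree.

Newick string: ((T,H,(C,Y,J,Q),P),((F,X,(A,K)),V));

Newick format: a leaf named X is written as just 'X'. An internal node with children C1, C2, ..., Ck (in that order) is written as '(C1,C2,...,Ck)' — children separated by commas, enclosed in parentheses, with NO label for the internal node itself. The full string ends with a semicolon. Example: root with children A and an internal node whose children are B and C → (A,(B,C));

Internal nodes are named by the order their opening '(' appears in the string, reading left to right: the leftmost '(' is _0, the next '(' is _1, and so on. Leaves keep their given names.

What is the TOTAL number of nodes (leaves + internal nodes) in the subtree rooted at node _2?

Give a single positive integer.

Answer: 5

Derivation:
Newick: ((T,H,(C,Y,J,Q),P),((F,X,(A,K)),V));
Locate _2: it is the '(' at position 6 (the 3rd '(' reading left to right).
Query: subtree rooted at _2
_2: subtree_size = 1 + 4
  C: subtree_size = 1 + 0
  Y: subtree_size = 1 + 0
  J: subtree_size = 1 + 0
  Q: subtree_size = 1 + 0
Total subtree size of _2: 5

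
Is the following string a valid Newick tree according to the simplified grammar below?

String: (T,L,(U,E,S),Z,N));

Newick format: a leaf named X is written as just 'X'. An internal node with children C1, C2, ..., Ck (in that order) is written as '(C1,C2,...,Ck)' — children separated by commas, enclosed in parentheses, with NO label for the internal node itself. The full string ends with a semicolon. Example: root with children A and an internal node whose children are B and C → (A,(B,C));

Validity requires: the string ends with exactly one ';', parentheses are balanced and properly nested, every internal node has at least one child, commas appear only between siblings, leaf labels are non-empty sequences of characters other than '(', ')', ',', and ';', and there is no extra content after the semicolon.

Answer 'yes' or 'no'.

Input: (T,L,(U,E,S),Z,N));
Paren balance: 2 '(' vs 3 ')' MISMATCH
Ends with single ';': True
Full parse: FAILS (extra content after tree at pos 17)
Valid: False

Answer: no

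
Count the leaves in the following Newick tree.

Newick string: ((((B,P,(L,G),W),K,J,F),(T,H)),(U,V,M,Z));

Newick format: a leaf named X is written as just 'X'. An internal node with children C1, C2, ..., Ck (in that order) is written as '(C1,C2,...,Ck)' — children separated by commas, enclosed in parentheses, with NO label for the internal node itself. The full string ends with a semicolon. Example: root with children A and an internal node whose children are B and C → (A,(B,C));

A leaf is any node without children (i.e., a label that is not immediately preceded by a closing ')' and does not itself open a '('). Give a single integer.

Answer: 14

Derivation:
Newick: ((((B,P,(L,G),W),K,J,F),(T,H)),(U,V,M,Z));
Scan left-to-right; a leaf is any maximal label run not followed by '(':
  pos 4: leaf 'B' → count = 1
  pos 6: leaf 'P' → count = 2
  pos 9: leaf 'L' → count = 3
  pos 11: leaf 'G' → count = 4
  pos 14: leaf 'W' → count = 5
  pos 17: leaf 'K' → count = 6
  pos 19: leaf 'J' → count = 7
  pos 21: leaf 'F' → count = 8
  pos 25: leaf 'T' → count = 9
  pos 27: leaf 'H' → count = 10
  pos 32: leaf 'U' → count = 11
  pos 34: leaf 'V' → count = 12
  pos 36: leaf 'M' → count = 13
  pos 38: leaf 'Z' → count = 14
Total leaves: 14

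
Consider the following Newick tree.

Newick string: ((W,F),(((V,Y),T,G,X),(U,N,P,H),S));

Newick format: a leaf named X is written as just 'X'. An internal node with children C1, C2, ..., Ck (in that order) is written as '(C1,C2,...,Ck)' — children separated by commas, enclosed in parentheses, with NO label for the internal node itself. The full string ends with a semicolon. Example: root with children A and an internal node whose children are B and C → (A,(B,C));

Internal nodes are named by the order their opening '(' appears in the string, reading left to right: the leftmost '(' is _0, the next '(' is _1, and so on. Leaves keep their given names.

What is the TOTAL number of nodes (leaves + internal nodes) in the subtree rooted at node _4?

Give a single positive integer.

Answer: 3

Derivation:
Newick: ((W,F),(((V,Y),T,G,X),(U,N,P,H),S));
Locate _4: it is the '(' at position 9 (the 5th '(' reading left to right).
Query: subtree rooted at _4
_4: subtree_size = 1 + 2
  V: subtree_size = 1 + 0
  Y: subtree_size = 1 + 0
Total subtree size of _4: 3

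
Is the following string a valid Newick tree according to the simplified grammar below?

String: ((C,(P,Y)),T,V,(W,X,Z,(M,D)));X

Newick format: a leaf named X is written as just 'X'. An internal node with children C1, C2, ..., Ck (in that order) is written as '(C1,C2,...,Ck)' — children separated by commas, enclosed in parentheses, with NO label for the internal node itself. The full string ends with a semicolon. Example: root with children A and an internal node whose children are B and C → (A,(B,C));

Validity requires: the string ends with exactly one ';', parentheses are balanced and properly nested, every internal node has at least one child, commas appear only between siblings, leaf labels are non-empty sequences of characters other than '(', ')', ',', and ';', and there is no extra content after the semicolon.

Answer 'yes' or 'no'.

Answer: no

Derivation:
Input: ((C,(P,Y)),T,V,(W,X,Z,(M,D)));X
Paren balance: 5 '(' vs 5 ')' OK
Ends with single ';': False
Full parse: FAILS (must end with ;)
Valid: False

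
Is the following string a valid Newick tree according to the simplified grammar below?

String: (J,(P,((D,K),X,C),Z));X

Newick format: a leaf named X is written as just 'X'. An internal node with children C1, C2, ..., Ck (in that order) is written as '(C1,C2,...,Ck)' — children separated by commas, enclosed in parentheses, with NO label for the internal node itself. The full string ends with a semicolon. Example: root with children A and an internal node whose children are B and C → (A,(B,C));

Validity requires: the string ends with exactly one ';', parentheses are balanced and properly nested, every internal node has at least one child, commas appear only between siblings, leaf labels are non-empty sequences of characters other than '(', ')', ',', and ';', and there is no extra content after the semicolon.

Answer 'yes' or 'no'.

Input: (J,(P,((D,K),X,C),Z));X
Paren balance: 4 '(' vs 4 ')' OK
Ends with single ';': False
Full parse: FAILS (must end with ;)
Valid: False

Answer: no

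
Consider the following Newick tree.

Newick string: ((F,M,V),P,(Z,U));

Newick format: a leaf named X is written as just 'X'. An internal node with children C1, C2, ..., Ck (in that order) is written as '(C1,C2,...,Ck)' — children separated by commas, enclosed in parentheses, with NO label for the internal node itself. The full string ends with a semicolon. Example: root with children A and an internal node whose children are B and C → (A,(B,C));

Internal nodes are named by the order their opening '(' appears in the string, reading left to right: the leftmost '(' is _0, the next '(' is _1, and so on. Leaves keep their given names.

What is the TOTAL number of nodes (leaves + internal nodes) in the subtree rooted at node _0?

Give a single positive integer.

Newick: ((F,M,V),P,(Z,U));
Locate _0: it is the '(' at position 0 (the 1st '(' reading left to right).
Query: subtree rooted at _0
_0: subtree_size = 1 + 8
  _1: subtree_size = 1 + 3
    F: subtree_size = 1 + 0
    M: subtree_size = 1 + 0
    V: subtree_size = 1 + 0
  P: subtree_size = 1 + 0
  _2: subtree_size = 1 + 2
    Z: subtree_size = 1 + 0
    U: subtree_size = 1 + 0
Total subtree size of _0: 9

Answer: 9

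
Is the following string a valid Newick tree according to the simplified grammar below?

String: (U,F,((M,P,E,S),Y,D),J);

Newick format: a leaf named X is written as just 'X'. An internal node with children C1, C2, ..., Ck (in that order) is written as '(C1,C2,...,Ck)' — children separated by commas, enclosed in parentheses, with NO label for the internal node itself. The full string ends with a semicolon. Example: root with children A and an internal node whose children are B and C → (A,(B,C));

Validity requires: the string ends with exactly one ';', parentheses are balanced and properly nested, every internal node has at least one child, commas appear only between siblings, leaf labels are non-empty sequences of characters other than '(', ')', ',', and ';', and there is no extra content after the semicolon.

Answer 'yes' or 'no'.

Input: (U,F,((M,P,E,S),Y,D),J);
Paren balance: 3 '(' vs 3 ')' OK
Ends with single ';': True
Full parse: OK
Valid: True

Answer: yes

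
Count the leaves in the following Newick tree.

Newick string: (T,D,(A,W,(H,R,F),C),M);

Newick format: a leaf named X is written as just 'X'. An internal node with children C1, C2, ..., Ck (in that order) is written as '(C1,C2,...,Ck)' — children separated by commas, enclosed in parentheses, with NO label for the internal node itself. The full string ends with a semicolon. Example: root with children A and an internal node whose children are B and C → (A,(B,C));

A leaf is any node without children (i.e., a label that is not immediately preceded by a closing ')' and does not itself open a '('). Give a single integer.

Answer: 9

Derivation:
Newick: (T,D,(A,W,(H,R,F),C),M);
Scan left-to-right; a leaf is any maximal label run not followed by '(':
  pos 1: leaf 'T' → count = 1
  pos 3: leaf 'D' → count = 2
  pos 6: leaf 'A' → count = 3
  pos 8: leaf 'W' → count = 4
  pos 11: leaf 'H' → count = 5
  pos 13: leaf 'R' → count = 6
  pos 15: leaf 'F' → count = 7
  pos 18: leaf 'C' → count = 8
  pos 21: leaf 'M' → count = 9
Total leaves: 9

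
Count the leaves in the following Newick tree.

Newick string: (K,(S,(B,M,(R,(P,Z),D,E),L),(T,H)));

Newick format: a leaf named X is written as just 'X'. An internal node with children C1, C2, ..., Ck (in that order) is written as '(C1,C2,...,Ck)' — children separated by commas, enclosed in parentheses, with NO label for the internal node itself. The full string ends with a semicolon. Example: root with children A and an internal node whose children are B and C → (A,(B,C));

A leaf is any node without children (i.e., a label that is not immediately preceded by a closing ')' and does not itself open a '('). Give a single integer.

Newick: (K,(S,(B,M,(R,(P,Z),D,E),L),(T,H)));
Scan left-to-right; a leaf is any maximal label run not followed by '(':
  pos 1: leaf 'K' → count = 1
  pos 4: leaf 'S' → count = 2
  pos 7: leaf 'B' → count = 3
  pos 9: leaf 'M' → count = 4
  pos 12: leaf 'R' → count = 5
  pos 15: leaf 'P' → count = 6
  pos 17: leaf 'Z' → count = 7
  pos 20: leaf 'D' → count = 8
  pos 22: leaf 'E' → count = 9
  pos 25: leaf 'L' → count = 10
  pos 29: leaf 'T' → count = 11
  pos 31: leaf 'H' → count = 12
Total leaves: 12

Answer: 12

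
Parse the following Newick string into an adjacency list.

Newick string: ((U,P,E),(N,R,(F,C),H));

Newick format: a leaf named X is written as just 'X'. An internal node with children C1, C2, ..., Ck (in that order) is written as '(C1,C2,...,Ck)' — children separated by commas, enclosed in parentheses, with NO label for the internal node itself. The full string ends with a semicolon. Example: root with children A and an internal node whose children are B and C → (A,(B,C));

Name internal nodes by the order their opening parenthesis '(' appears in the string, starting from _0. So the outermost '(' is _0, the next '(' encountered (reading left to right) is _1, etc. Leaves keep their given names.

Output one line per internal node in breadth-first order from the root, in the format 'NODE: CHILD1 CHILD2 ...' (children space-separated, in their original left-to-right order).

Answer: _0: _1 _2
_1: U P E
_2: N R _3 H
_3: F C

Derivation:
Input: ((U,P,E),(N,R,(F,C),H));
Scanning left-to-right, naming '(' by encounter order:
  pos 0: '(' -> open internal node _0 (depth 1)
  pos 1: '(' -> open internal node _1 (depth 2)
  pos 7: ')' -> close internal node _1 (now at depth 1)
  pos 9: '(' -> open internal node _2 (depth 2)
  pos 14: '(' -> open internal node _3 (depth 3)
  pos 18: ')' -> close internal node _3 (now at depth 2)
  pos 21: ')' -> close internal node _2 (now at depth 1)
  pos 22: ')' -> close internal node _0 (now at depth 0)
Total internal nodes: 4
BFS adjacency from root:
  _0: _1 _2
  _1: U P E
  _2: N R _3 H
  _3: F C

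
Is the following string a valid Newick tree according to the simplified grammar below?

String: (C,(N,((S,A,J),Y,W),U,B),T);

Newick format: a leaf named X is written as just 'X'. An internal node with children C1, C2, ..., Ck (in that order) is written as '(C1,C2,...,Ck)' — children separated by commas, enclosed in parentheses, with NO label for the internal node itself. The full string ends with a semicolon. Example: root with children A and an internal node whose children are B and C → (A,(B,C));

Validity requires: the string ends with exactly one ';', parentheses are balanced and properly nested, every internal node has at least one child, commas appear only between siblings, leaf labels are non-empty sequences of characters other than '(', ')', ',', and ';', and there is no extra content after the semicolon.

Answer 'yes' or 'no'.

Answer: yes

Derivation:
Input: (C,(N,((S,A,J),Y,W),U,B),T);
Paren balance: 4 '(' vs 4 ')' OK
Ends with single ';': True
Full parse: OK
Valid: True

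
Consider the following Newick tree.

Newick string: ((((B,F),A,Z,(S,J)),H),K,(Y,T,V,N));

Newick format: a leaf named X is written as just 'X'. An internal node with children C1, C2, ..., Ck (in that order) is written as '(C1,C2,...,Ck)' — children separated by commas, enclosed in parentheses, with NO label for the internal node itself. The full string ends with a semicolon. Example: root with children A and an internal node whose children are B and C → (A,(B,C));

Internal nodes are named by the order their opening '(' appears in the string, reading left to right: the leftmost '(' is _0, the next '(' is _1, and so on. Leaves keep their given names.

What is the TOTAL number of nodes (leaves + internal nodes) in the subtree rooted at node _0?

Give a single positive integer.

Answer: 18

Derivation:
Newick: ((((B,F),A,Z,(S,J)),H),K,(Y,T,V,N));
Locate _0: it is the '(' at position 0 (the 1st '(' reading left to right).
Query: subtree rooted at _0
_0: subtree_size = 1 + 17
  _1: subtree_size = 1 + 10
    _2: subtree_size = 1 + 8
      _3: subtree_size = 1 + 2
        B: subtree_size = 1 + 0
        F: subtree_size = 1 + 0
      A: subtree_size = 1 + 0
      Z: subtree_size = 1 + 0
      _4: subtree_size = 1 + 2
        S: subtree_size = 1 + 0
        J: subtree_size = 1 + 0
    H: subtree_size = 1 + 0
  K: subtree_size = 1 + 0
  _5: subtree_size = 1 + 4
    Y: subtree_size = 1 + 0
    T: subtree_size = 1 + 0
    V: subtree_size = 1 + 0
    N: subtree_size = 1 + 0
Total subtree size of _0: 18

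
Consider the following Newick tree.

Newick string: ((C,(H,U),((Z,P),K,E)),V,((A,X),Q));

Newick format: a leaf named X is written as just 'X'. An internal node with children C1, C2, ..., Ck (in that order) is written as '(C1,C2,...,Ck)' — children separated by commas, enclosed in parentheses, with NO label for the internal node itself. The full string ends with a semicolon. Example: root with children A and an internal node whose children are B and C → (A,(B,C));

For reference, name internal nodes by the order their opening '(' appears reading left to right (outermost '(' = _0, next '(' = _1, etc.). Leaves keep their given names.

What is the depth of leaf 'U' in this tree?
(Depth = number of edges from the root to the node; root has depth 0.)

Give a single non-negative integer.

Newick: ((C,(H,U),((Z,P),K,E)),V,((A,X),Q));
Naming internals by '(' encounter order: outermost '(' = _0, next = _1, ...
Query node: U
Path from root: _0 -> _1 -> _2 -> U
Depth of U: 3 (number of edges from root)

Answer: 3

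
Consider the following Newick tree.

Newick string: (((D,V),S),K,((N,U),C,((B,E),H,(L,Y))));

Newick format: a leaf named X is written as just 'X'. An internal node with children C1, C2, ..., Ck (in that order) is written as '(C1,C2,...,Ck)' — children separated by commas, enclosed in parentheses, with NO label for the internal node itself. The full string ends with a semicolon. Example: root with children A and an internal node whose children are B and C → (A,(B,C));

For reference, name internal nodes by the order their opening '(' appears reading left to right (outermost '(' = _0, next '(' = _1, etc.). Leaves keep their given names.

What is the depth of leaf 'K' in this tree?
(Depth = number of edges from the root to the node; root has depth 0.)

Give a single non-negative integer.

Answer: 1

Derivation:
Newick: (((D,V),S),K,((N,U),C,((B,E),H,(L,Y))));
Naming internals by '(' encounter order: outermost '(' = _0, next = _1, ...
Query node: K
Path from root: _0 -> K
Depth of K: 1 (number of edges from root)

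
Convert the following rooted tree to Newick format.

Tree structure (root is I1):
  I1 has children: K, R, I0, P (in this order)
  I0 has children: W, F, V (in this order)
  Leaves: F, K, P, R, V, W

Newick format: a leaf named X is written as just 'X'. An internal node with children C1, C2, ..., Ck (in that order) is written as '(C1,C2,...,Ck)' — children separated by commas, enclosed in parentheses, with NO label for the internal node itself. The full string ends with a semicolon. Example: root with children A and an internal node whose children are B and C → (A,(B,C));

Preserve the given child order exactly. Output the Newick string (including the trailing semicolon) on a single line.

Answer: (K,R,(W,F,V),P);

Derivation:
internal I1 with children ['K', 'R', 'I0', 'P']
  leaf 'K' → 'K'
  leaf 'R' → 'R'
  internal I0 with children ['W', 'F', 'V']
    leaf 'W' → 'W'
    leaf 'F' → 'F'
    leaf 'V' → 'V'
  → '(W,F,V)'
  leaf 'P' → 'P'
→ '(K,R,(W,F,V),P)'
Final: (K,R,(W,F,V),P);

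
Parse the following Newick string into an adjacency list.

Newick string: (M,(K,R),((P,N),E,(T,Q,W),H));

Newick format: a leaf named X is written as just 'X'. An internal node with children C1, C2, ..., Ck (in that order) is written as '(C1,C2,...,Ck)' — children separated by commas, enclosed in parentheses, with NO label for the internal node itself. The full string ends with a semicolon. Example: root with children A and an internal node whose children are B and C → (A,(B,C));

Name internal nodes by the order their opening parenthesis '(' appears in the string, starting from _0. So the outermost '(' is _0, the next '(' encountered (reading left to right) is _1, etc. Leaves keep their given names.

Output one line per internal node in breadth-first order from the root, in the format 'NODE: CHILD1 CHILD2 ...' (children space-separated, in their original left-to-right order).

Answer: _0: M _1 _2
_1: K R
_2: _3 E _4 H
_3: P N
_4: T Q W

Derivation:
Input: (M,(K,R),((P,N),E,(T,Q,W),H));
Scanning left-to-right, naming '(' by encounter order:
  pos 0: '(' -> open internal node _0 (depth 1)
  pos 3: '(' -> open internal node _1 (depth 2)
  pos 7: ')' -> close internal node _1 (now at depth 1)
  pos 9: '(' -> open internal node _2 (depth 2)
  pos 10: '(' -> open internal node _3 (depth 3)
  pos 14: ')' -> close internal node _3 (now at depth 2)
  pos 18: '(' -> open internal node _4 (depth 3)
  pos 24: ')' -> close internal node _4 (now at depth 2)
  pos 27: ')' -> close internal node _2 (now at depth 1)
  pos 28: ')' -> close internal node _0 (now at depth 0)
Total internal nodes: 5
BFS adjacency from root:
  _0: M _1 _2
  _1: K R
  _2: _3 E _4 H
  _3: P N
  _4: T Q W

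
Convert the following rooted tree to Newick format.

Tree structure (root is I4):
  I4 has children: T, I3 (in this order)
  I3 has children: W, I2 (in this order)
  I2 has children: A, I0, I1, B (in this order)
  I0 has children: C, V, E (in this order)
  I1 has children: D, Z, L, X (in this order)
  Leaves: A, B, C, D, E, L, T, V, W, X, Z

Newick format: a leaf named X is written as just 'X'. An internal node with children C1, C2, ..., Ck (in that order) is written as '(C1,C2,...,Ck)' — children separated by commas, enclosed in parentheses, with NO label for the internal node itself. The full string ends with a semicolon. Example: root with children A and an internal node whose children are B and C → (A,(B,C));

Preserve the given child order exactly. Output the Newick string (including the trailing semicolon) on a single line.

internal I4 with children ['T', 'I3']
  leaf 'T' → 'T'
  internal I3 with children ['W', 'I2']
    leaf 'W' → 'W'
    internal I2 with children ['A', 'I0', 'I1', 'B']
      leaf 'A' → 'A'
      internal I0 with children ['C', 'V', 'E']
        leaf 'C' → 'C'
        leaf 'V' → 'V'
        leaf 'E' → 'E'
      → '(C,V,E)'
      internal I1 with children ['D', 'Z', 'L', 'X']
        leaf 'D' → 'D'
        leaf 'Z' → 'Z'
        leaf 'L' → 'L'
        leaf 'X' → 'X'
      → '(D,Z,L,X)'
      leaf 'B' → 'B'
    → '(A,(C,V,E),(D,Z,L,X),B)'
  → '(W,(A,(C,V,E),(D,Z,L,X),B))'
→ '(T,(W,(A,(C,V,E),(D,Z,L,X),B)))'
Final: (T,(W,(A,(C,V,E),(D,Z,L,X),B)));

Answer: (T,(W,(A,(C,V,E),(D,Z,L,X),B)));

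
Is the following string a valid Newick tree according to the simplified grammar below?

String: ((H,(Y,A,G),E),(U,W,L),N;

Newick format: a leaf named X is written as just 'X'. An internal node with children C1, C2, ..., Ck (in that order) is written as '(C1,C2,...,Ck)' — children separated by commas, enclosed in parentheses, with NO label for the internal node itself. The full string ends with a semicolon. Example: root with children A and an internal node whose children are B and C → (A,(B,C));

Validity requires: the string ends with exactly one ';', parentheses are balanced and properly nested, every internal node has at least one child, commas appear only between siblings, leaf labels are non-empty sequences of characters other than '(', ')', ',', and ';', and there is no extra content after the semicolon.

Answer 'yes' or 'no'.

Input: ((H,(Y,A,G),E),(U,W,L),N;
Paren balance: 4 '(' vs 3 ')' MISMATCH
Ends with single ';': True
Full parse: FAILS (expected , or ) at pos 24)
Valid: False

Answer: no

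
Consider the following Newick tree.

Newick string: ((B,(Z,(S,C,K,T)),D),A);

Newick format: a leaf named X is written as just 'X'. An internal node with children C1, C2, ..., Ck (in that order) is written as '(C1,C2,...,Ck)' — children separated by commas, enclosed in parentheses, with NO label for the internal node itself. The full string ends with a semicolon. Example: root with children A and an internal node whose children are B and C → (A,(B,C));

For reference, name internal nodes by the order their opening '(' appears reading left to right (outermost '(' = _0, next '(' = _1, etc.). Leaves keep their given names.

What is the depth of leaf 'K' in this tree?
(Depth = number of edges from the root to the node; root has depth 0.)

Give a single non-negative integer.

Answer: 4

Derivation:
Newick: ((B,(Z,(S,C,K,T)),D),A);
Naming internals by '(' encounter order: outermost '(' = _0, next = _1, ...
Query node: K
Path from root: _0 -> _1 -> _2 -> _3 -> K
Depth of K: 4 (number of edges from root)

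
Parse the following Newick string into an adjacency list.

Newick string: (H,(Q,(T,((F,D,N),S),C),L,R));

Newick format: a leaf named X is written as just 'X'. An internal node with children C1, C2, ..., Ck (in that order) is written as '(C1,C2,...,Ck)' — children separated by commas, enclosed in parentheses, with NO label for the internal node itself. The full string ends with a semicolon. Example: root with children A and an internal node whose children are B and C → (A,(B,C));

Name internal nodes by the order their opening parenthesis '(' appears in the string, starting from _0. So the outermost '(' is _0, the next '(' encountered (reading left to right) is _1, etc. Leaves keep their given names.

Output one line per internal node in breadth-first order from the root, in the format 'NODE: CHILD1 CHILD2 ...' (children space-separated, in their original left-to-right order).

Answer: _0: H _1
_1: Q _2 L R
_2: T _3 C
_3: _4 S
_4: F D N

Derivation:
Input: (H,(Q,(T,((F,D,N),S),C),L,R));
Scanning left-to-right, naming '(' by encounter order:
  pos 0: '(' -> open internal node _0 (depth 1)
  pos 3: '(' -> open internal node _1 (depth 2)
  pos 6: '(' -> open internal node _2 (depth 3)
  pos 9: '(' -> open internal node _3 (depth 4)
  pos 10: '(' -> open internal node _4 (depth 5)
  pos 16: ')' -> close internal node _4 (now at depth 4)
  pos 19: ')' -> close internal node _3 (now at depth 3)
  pos 22: ')' -> close internal node _2 (now at depth 2)
  pos 27: ')' -> close internal node _1 (now at depth 1)
  pos 28: ')' -> close internal node _0 (now at depth 0)
Total internal nodes: 5
BFS adjacency from root:
  _0: H _1
  _1: Q _2 L R
  _2: T _3 C
  _3: _4 S
  _4: F D N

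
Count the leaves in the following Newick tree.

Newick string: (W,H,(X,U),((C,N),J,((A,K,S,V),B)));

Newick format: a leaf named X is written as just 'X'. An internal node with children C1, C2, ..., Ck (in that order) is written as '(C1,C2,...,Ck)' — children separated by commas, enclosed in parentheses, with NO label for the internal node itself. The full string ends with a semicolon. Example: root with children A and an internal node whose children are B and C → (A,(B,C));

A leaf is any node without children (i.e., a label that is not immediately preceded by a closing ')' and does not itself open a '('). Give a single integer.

Newick: (W,H,(X,U),((C,N),J,((A,K,S,V),B)));
Scan left-to-right; a leaf is any maximal label run not followed by '(':
  pos 1: leaf 'W' → count = 1
  pos 3: leaf 'H' → count = 2
  pos 6: leaf 'X' → count = 3
  pos 8: leaf 'U' → count = 4
  pos 13: leaf 'C' → count = 5
  pos 15: leaf 'N' → count = 6
  pos 18: leaf 'J' → count = 7
  pos 22: leaf 'A' → count = 8
  pos 24: leaf 'K' → count = 9
  pos 26: leaf 'S' → count = 10
  pos 28: leaf 'V' → count = 11
  pos 31: leaf 'B' → count = 12
Total leaves: 12

Answer: 12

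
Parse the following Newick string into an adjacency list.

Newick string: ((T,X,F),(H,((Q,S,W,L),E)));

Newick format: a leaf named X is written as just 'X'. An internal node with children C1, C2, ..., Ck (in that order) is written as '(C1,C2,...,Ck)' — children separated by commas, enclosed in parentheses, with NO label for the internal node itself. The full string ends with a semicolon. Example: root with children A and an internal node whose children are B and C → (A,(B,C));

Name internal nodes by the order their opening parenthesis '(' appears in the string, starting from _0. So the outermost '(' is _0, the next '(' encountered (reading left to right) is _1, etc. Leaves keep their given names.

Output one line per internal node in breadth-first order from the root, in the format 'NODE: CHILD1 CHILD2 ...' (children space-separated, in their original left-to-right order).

Input: ((T,X,F),(H,((Q,S,W,L),E)));
Scanning left-to-right, naming '(' by encounter order:
  pos 0: '(' -> open internal node _0 (depth 1)
  pos 1: '(' -> open internal node _1 (depth 2)
  pos 7: ')' -> close internal node _1 (now at depth 1)
  pos 9: '(' -> open internal node _2 (depth 2)
  pos 12: '(' -> open internal node _3 (depth 3)
  pos 13: '(' -> open internal node _4 (depth 4)
  pos 21: ')' -> close internal node _4 (now at depth 3)
  pos 24: ')' -> close internal node _3 (now at depth 2)
  pos 25: ')' -> close internal node _2 (now at depth 1)
  pos 26: ')' -> close internal node _0 (now at depth 0)
Total internal nodes: 5
BFS adjacency from root:
  _0: _1 _2
  _1: T X F
  _2: H _3
  _3: _4 E
  _4: Q S W L

Answer: _0: _1 _2
_1: T X F
_2: H _3
_3: _4 E
_4: Q S W L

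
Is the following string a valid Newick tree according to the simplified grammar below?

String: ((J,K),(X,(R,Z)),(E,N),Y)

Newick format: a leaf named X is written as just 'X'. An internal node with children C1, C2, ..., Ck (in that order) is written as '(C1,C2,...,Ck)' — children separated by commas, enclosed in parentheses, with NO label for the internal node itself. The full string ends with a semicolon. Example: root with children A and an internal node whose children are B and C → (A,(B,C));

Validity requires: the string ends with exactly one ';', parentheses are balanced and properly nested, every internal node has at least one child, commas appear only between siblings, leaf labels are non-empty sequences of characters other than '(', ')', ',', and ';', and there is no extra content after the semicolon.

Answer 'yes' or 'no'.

Input: ((J,K),(X,(R,Z)),(E,N),Y)
Paren balance: 5 '(' vs 5 ')' OK
Ends with single ';': False
Full parse: FAILS (must end with ;)
Valid: False

Answer: no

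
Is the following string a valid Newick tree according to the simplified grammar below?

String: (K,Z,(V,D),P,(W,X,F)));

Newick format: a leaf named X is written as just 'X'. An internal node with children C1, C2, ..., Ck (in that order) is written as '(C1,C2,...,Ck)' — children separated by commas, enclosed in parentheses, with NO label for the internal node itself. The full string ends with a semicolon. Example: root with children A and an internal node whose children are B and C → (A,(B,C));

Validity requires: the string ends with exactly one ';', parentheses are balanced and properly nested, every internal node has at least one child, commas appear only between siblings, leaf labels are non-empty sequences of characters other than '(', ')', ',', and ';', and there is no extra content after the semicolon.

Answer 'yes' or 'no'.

Input: (K,Z,(V,D),P,(W,X,F)));
Paren balance: 3 '(' vs 4 ')' MISMATCH
Ends with single ';': True
Full parse: FAILS (extra content after tree at pos 21)
Valid: False

Answer: no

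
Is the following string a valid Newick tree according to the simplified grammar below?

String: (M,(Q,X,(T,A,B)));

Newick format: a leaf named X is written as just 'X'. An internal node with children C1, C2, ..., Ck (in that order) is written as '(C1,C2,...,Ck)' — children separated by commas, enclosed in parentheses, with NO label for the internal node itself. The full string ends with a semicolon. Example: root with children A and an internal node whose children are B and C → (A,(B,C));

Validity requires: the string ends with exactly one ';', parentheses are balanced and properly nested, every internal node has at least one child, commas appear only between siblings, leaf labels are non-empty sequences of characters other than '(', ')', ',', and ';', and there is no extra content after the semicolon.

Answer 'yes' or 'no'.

Answer: yes

Derivation:
Input: (M,(Q,X,(T,A,B)));
Paren balance: 3 '(' vs 3 ')' OK
Ends with single ';': True
Full parse: OK
Valid: True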